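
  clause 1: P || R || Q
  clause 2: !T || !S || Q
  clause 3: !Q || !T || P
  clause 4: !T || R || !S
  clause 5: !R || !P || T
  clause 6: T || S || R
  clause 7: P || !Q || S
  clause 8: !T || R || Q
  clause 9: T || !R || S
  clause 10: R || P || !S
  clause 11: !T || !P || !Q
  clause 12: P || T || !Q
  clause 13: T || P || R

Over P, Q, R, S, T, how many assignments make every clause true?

5

There are 2^5 = 32 truth assignments over (P, Q, R, S, T).
Split on R. With R = true, the clauses containing R are satisfied and !R drops from the rest; 3 of the 2^4 = 16 assignments to the other variables satisfy what remains.
With R = false, by the same count on the reduced clause set, 2 assignments work.
(One model: P=F, Q=F, R=T, S=F, T=T.)
Total: 3 + 2 = 5.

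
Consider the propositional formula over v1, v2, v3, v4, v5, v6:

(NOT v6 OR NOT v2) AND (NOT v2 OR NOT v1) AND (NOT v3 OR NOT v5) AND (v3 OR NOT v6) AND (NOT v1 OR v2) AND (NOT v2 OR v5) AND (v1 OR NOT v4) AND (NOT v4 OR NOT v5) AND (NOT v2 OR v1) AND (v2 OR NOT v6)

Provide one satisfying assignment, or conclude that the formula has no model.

Try v6 = false.
Try v2 = false.
Unit clause (NOT v1) forces v1 = false.
Unit clause (NOT v4) forces v4 = false.
Try v3 = false.
No clause remains; v5 is free.

v1: false,  v2: false,  v3: false,  v4: false,  v5: false,  v6: false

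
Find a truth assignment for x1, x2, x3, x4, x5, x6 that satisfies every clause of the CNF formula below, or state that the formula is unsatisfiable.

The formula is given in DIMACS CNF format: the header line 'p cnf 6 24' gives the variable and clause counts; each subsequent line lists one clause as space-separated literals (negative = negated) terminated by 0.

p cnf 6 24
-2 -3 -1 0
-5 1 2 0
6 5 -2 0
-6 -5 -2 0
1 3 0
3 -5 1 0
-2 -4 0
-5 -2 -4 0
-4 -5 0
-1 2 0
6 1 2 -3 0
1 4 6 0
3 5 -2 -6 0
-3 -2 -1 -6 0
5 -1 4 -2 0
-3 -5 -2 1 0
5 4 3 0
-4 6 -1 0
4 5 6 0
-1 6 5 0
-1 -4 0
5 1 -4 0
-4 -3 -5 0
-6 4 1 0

x1 ↦ True; x2 ↦ True; x3 ↦ False; x4 ↦ False; x5 ↦ True; x6 ↦ False

Branch on x1: set x1 = True.
From the singleton clause (x2), x2 = True.
From the singleton clause (¬x3), x3 = False.
From the singleton clause (¬x4), x4 = False.
From the singleton clause (x5), x5 = True.
From the singleton clause (¬x6), x6 = False.
This assignment satisfies each clause.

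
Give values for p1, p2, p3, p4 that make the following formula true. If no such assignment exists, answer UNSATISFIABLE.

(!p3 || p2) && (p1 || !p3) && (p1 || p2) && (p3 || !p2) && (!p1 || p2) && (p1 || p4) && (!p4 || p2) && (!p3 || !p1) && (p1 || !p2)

Suppose p3 = false.
The clause (!p2) is unit, so p2 = false.
The clause (p1) is unit, so p1 = true.
That conflicts with the unit clause (!p1).
So p3 must be the other value — set p3 = true.
The clause (p2) is unit, so p2 = true.
The clause (p1) is unit, so p1 = true.
That conflicts with the unit clause (!p1).
Either choice for p3 ends in contradiction.

UNSATISFIABLE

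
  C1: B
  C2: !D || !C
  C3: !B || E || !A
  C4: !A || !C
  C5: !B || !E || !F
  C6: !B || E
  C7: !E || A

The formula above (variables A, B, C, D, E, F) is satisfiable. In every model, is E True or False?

True

Suppose E = false.
Unit clause (B) forces B = true.
But (!B) is also a unit clause — contradiction.
So every satisfying assignment has E = True.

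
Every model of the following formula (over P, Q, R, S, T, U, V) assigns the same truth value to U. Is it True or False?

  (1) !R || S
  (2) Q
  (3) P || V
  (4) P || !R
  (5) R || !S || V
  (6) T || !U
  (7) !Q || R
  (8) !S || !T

Suppose U = true.
From the singleton clause (Q), Q = true.
From the singleton clause (T), T = true.
From the singleton clause (R), R = true.
From the singleton clause (S), S = true.
That conflicts with the unit clause (!S).
So every satisfying assignment has U = False.

False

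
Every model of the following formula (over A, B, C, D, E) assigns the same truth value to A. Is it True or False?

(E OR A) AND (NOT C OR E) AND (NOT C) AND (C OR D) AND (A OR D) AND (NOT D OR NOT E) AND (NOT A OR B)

True

Suppose A = false.
The clause (E) is unit, so E = true.
The clause (NOT C) is unit, so C = false.
The clause (D) is unit, so D = true.
Now (NOT D) is unsatisfied and unit — conflict.
So every satisfying assignment has A = True.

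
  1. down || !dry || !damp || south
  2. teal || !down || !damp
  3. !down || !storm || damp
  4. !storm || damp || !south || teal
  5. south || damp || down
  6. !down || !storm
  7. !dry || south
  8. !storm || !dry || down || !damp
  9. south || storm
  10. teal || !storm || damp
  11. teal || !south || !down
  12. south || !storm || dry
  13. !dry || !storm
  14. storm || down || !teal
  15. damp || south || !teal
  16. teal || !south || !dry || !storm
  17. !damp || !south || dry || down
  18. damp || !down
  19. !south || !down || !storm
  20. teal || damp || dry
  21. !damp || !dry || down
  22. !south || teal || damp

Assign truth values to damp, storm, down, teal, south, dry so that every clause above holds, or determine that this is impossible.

damp: true,  storm: false,  down: true,  teal: true,  south: true,  dry: false

Try down = true.
The clause (!storm) is unit, so storm = false.
The clause (south) is unit, so south = true.
The clause (teal) is unit, so teal = true.
The clause (damp) is unit, so damp = true.
Every clause is now satisfied; dry is unconstrained.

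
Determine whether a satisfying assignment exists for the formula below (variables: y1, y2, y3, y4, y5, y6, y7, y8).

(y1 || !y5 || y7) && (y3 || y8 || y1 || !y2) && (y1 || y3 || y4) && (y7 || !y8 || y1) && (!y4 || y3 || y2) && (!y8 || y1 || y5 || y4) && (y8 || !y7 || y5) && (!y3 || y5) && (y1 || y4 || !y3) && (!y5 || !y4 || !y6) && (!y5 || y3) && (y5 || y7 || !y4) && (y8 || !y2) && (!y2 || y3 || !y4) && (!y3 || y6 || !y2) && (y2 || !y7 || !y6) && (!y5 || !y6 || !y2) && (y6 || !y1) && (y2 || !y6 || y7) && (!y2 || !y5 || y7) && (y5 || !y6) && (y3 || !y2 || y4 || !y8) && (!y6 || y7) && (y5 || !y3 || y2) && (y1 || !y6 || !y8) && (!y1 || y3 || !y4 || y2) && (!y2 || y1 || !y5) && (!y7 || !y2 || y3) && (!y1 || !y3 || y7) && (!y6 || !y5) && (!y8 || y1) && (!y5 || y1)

No

Branch on y3: set y3 = false.
From the singleton clause (!y5), y5 = false.
From the singleton clause (!y6), y6 = false.
From the singleton clause (!y1), y1 = false.
From the singleton clause (y4), y4 = true.
From the singleton clause (y2), y2 = true.
But (!y2) is also a unit clause — contradiction.
Undo y3 and try y3 = true.
From the singleton clause (y5), y5 = true.
From the singleton clause (!y6), y6 = false.
From the singleton clause (!y2), y2 = false.
From the singleton clause (!y1), y1 = false.
But (y1) is also a unit clause — contradiction.
Neither y3 = true nor y3 = false works.
No assignment satisfies every clause.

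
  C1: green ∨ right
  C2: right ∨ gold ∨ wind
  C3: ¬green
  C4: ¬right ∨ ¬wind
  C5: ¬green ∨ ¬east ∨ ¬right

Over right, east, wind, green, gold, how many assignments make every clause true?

4

There are 2^5 = 32 truth assignments over (right, east, wind, green, gold).
Split on green. With green = True, the clauses containing green are satisfied and ¬green drops from the rest; 0 of the 2^4 = 16 assignments to the other variables satisfy what remains.
With green = False, by the same count on the reduced clause set, 4 assignments work.
Total: 0 + 4 = 4.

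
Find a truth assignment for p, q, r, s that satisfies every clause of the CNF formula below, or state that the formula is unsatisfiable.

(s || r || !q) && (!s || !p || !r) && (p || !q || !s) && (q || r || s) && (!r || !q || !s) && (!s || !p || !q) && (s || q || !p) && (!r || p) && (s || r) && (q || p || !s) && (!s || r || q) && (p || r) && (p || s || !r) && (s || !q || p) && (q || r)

Case r = true:
(p) alone gives p = true.
(!s) alone gives s = false.
(q) alone gives q = true.
This assignment satisfies each clause.

p ↦ true; q ↦ true; r ↦ true; s ↦ false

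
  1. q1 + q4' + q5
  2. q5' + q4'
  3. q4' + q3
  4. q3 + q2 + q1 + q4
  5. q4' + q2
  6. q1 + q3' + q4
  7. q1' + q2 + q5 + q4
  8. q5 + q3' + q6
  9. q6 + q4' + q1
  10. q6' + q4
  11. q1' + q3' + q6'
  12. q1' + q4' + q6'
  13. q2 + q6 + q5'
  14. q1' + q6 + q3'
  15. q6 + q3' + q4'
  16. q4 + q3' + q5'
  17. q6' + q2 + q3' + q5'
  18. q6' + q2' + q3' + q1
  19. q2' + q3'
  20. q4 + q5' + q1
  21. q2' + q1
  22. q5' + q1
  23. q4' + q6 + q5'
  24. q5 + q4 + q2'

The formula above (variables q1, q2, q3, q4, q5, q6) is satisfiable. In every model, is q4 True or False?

False

Suppose q4 = 1.
From the singleton clause (q5'), q5 = 0.
From the singleton clause (q1), q1 = 1.
From the singleton clause (q3), q3 = 1.
From the singleton clause (q2), q2 = 1.
But (q2') is also a unit clause — contradiction.
So every satisfying assignment has q4 = False.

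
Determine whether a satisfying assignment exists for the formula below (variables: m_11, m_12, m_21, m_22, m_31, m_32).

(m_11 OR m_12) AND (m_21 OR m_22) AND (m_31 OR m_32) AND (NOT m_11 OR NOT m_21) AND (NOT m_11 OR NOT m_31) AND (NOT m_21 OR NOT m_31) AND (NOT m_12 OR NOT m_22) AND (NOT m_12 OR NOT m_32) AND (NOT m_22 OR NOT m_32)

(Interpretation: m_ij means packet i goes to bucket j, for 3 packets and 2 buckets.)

Suppose m_11 = true.
The clause (NOT m_21) is unit, so m_21 = false.
The clause (m_22) is unit, so m_22 = true.
The clause (NOT m_31) is unit, so m_31 = false.
The clause (m_32) is unit, so m_32 = true.
Now (NOT m_32) is unsatisfied and unit — conflict.
Backtrack on m_11: now try m_11 = false.
The clause (m_12) is unit, so m_12 = true.
The clause (NOT m_22) is unit, so m_22 = false.
The clause (m_21) is unit, so m_21 = true.
The clause (NOT m_31) is unit, so m_31 = false.
The clause (m_32) is unit, so m_32 = true.
Now (NOT m_32) is unsatisfied and unit — conflict.
Either choice for m_11 ends in contradiction.
No assignment satisfies every clause.

Unsatisfiable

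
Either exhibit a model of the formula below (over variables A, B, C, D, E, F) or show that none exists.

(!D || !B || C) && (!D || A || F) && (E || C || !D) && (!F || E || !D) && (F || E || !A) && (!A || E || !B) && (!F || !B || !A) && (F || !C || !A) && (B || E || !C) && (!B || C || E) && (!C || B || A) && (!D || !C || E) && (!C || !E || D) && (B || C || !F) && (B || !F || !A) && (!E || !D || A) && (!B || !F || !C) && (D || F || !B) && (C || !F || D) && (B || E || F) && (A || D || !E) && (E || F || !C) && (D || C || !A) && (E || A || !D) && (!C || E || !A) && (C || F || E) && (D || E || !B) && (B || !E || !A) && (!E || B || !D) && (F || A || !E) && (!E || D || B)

UNSATISFIABLE

Try D = false.
Try C = false.
The clause (!F) is unit, so F = false.
The clause (!B) is unit, so B = false.
The clause (E) is unit, so E = true.
But (!E) is also a unit clause — contradiction.
Backtrack on C: now try C = true.
The clause (!E) is unit, so E = false.
The clause (B) is unit, so B = true.
But (!B) is also a unit clause — contradiction.
Both values of C lead to a conflict.
Backtrack on D: now try D = true.
Try B = false.
The clause (!E) is unit, so E = false.
The clause (C) is unit, so C = true.
But (!C) is also a unit clause — contradiction.
Backtrack on B: now try B = true.
The clause (C) is unit, so C = true.
The clause (E) is unit, so E = true.
The clause (A) is unit, so A = true.
The clause (!F) is unit, so F = false.
But (F) is also a unit clause — contradiction.
Both values of B lead to a conflict.
Both values of D lead to a conflict.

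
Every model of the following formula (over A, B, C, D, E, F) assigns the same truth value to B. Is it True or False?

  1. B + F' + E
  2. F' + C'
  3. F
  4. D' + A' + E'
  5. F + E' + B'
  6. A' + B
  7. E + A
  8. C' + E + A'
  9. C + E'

True

Suppose B = 0.
From the singleton clause (F), F = 1.
From the singleton clause (E), E = 1.
From the singleton clause (C'), C = 0.
That conflicts with the unit clause (C).
So every satisfying assignment has B = True.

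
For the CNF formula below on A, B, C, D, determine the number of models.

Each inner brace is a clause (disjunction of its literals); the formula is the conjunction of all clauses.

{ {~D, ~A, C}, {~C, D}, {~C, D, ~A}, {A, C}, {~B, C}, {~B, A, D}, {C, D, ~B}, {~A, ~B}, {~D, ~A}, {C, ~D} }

There are 2^4 = 16 truth assignments over (A, B, C, D).
Check each against the 10 clauses (columns in the order A, B, C, D):
  F F F F  ✗ fails (A | C)
  F F F T  ✗ fails (A | C)
  F F T F  ✗ fails (~C | D)
  F F T T  ✓ satisfies all
  F T F F  ✗ fails (A | C)
  F T F T  ✗ fails (A | C)
  F T T F  ✗ fails (~C | D)
  F T T T  ✓ satisfies all
  T F F F  ✓ satisfies all
  T F F T  ✗ fails (~D | ~A | C)
  T F T F  ✗ fails (~C | D)
  T F T T  ✗ fails (~D | ~A)
  T T F F  ✗ fails (~B | C)
  T T F T  ✗ fails (~D | ~A | C)
  T T T F  ✗ fails (~C | D)
  T T T T  ✗ fails (~A | ~B)
3 of the 16 rows are models.

3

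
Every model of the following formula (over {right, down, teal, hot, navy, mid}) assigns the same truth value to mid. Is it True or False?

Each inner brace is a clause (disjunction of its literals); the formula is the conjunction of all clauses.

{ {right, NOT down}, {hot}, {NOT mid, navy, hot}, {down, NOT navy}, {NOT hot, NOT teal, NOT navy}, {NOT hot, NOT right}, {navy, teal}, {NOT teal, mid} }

Suppose mid = false.
From the singleton clause (hot), hot = true.
From the singleton clause (NOT right), right = false.
From the singleton clause (NOT down), down = false.
From the singleton clause (NOT navy), navy = false.
From the singleton clause (teal), teal = true.
Now (NOT teal) is unsatisfied and unit — conflict.
So every satisfying assignment has mid = True.

True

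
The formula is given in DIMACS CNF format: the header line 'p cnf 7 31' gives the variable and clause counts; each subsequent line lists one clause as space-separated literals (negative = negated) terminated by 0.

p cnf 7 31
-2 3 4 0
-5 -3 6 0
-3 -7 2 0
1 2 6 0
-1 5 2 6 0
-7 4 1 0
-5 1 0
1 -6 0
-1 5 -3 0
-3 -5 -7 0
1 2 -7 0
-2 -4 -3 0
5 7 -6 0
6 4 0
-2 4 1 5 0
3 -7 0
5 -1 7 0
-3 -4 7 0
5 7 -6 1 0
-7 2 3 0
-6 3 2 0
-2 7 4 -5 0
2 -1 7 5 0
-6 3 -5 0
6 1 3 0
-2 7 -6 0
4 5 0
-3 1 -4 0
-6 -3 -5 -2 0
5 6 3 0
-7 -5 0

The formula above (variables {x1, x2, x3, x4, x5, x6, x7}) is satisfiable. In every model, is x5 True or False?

True

Suppose x5 = False.
From the singleton clause (x4), x4 = True.
Branch on x1: set x1 = True.
From the singleton clause (¬x3), x3 = False.
From the singleton clause (¬x7), x7 = False.
But (x7) is also a unit clause — contradiction.
Undo x1 and try x1 = False.
From the singleton clause (¬x6), x6 = False.
From the singleton clause (x2), x2 = True.
From the singleton clause (¬x3), x3 = False.
But (x3) is also a unit clause — contradiction.
Either choice for x1 ends in contradiction.
So every satisfying assignment has x5 = True.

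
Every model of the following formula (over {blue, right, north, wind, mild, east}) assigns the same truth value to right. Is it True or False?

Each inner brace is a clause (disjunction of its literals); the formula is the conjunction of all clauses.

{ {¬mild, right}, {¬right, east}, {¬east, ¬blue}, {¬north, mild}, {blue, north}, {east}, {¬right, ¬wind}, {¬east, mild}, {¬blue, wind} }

True

Suppose right = False.
From the singleton clause (¬mild), mild = False.
From the singleton clause (¬north), north = False.
From the singleton clause (blue), blue = True.
From the singleton clause (¬east), east = False.
But (east) is also a unit clause — contradiction.
So every satisfying assignment has right = True.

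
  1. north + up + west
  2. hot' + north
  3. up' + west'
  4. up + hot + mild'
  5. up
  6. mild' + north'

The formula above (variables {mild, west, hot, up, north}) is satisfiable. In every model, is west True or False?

False

Suppose west = 1.
Unit clause (up') forces up = 0.
Now (up) is unsatisfied and unit — conflict.
So every satisfying assignment has west = False.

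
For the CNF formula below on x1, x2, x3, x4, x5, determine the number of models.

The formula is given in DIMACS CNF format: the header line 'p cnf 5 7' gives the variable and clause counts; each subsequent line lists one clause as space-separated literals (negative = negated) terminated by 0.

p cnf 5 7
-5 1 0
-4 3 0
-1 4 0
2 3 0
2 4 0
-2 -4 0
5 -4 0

3

There are 2^5 = 32 truth assignments over (x1, x2, x3, x4, x5).
Split on x4. With x4 = True, the clauses containing x4 are satisfied and ¬x4 drops from the rest; 1 of the 2^4 = 16 assignments to the other variables satisfy what remains.
With x4 = False, by the same count on the reduced clause set, 2 assignments work.
(One model: x1=F, x2=T, x3=F, x4=F, x5=F.)
Total: 1 + 2 = 3.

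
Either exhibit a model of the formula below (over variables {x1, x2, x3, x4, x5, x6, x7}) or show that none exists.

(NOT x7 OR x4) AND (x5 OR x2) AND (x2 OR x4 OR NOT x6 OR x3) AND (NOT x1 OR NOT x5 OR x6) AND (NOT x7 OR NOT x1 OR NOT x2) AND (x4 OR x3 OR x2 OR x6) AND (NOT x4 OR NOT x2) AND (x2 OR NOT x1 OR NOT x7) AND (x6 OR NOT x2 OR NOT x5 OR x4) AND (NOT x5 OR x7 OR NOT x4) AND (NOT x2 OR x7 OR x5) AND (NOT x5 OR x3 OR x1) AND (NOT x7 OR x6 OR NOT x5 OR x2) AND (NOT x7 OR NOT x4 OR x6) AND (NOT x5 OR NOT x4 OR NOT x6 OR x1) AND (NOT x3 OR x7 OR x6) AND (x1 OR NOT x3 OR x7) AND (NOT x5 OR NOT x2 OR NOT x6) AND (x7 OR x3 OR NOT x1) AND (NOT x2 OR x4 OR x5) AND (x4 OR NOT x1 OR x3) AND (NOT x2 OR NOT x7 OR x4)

x1 ↦ true, x2 ↦ false, x3 ↦ true, x4 ↦ false, x5 ↦ true, x6 ↦ true, x7 ↦ false

Branch on x7: set x7 = false.
Branch on x5: set x5 = true.
(NOT x4) alone gives x4 = false.
Branch on x1: set x1 = true.
(x6) alone gives x6 = true.
(NOT x2) alone gives x2 = false.
(x3) alone gives x3 = true.
All clauses are satisfied.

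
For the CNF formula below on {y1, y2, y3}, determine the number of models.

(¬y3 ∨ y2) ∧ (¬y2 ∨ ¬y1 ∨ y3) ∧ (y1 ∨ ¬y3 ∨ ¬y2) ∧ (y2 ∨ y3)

There are 2^3 = 8 truth assignments over (y1, y2, y3).
Split on y2. With y2 = True, the clauses containing y2 are satisfied and ¬y2 drops from the rest; 2 of the 2^2 = 4 assignments to the other variables satisfy what remains.
With y2 = False, by the same count on the reduced clause set, 0 assignments work.
Total: 2 + 0 = 2.

2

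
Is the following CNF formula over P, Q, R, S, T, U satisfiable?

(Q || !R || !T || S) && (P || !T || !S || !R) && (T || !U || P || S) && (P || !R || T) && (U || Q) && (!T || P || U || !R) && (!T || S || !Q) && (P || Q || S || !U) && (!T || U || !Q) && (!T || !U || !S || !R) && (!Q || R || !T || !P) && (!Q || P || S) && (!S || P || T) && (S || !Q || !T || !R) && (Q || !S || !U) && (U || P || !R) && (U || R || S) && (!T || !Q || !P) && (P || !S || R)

Case U = false:
(Q) alone gives Q = true.
(!T) alone gives T = false.
Case P = true:
Case R = true:
No clause remains; S is free.
A satisfying assignment: P: true; Q: true; R: true; S: false; T: false; U: false.

Yes, satisfiable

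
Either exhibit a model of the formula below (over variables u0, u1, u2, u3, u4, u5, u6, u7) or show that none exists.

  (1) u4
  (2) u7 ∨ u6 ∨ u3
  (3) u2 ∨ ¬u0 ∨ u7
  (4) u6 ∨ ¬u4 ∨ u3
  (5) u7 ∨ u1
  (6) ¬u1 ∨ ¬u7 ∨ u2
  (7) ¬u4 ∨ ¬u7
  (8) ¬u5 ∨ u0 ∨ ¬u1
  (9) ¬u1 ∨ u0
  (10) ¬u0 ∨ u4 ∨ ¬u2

u0=True; u1=True; u2=True; u3=False; u4=True; u5=False; u6=True; u7=False

(u4) alone gives u4 = True.
(¬u7) alone gives u7 = False.
(u1) alone gives u1 = True.
(u0) alone gives u0 = True.
(u2) alone gives u2 = True.
Try u6 = True.
No clause remains; u3, u5 are free.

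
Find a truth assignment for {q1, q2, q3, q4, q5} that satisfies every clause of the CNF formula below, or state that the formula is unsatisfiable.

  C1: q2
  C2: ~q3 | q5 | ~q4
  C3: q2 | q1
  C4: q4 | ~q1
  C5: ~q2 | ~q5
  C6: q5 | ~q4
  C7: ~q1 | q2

The clause (q2) is unit, so q2 = 1.
The clause (~q5) is unit, so q5 = 0.
The clause (~q4) is unit, so q4 = 0.
The clause (~q1) is unit, so q1 = 0.
All clauses hold; q3 can take either value.

q1: 0; q2: 1; q3: 0; q4: 0; q5: 0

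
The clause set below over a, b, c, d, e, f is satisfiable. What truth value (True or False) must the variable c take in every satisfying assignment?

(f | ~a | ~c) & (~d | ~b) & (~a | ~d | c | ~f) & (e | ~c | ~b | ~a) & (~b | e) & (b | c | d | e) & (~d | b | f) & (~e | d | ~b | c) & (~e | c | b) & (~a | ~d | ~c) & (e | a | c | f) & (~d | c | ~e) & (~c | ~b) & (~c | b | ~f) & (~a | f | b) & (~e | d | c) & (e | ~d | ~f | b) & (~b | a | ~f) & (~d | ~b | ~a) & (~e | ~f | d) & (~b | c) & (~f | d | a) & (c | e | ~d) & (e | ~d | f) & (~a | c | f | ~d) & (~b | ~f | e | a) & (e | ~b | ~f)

True

Suppose c = 0.
Unit clause (~b) forces b = 0.
Unit clause (~e) forces e = 0.
Unit clause (d) forces d = 1.
Now (~d) is unsatisfied and unit — conflict.
So every satisfying assignment has c = True.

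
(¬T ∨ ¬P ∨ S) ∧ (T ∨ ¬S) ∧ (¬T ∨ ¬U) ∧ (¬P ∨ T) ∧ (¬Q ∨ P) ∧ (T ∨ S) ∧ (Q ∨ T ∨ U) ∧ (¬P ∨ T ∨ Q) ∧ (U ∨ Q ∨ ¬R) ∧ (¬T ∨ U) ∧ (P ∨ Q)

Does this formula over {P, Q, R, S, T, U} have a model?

Branch on T: set T = True.
(¬U) alone gives U = False.
But (U) is also a unit clause — contradiction.
Backtrack on T: now try T = False.
(¬S) alone gives S = False.
But (S) is also a unit clause — contradiction.
Either choice for T ends in contradiction.
No assignment satisfies every clause.

Unsatisfiable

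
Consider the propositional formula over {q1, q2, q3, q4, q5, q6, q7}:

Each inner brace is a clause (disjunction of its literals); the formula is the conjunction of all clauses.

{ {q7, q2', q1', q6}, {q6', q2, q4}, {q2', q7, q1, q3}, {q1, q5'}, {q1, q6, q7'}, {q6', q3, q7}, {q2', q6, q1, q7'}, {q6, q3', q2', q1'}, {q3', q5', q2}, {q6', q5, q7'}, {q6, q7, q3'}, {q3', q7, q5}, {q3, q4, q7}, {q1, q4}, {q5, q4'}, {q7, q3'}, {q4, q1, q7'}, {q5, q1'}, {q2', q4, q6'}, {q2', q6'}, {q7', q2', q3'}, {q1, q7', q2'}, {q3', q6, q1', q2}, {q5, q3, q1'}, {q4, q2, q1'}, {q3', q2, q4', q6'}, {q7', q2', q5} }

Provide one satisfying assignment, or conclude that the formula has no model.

Case q1 = 1:
From the singleton clause (q5), q5 = 1.
Case q3 = 0:
Case q6 = 0:
Case q7 = 0:
From the singleton clause (q2'), q2 = 0.
From the singleton clause (q4), q4 = 1.
Every clause now holds.

q1: 1,  q2: 0,  q3: 0,  q4: 1,  q5: 1,  q6: 0,  q7: 0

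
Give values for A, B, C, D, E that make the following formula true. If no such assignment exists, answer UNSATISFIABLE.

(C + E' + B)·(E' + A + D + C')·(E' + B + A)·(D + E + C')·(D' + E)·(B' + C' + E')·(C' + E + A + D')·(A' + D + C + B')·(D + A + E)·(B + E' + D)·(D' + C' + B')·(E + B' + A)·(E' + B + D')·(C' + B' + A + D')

Suppose D = 1.
Unit clause (E) forces E = 1.
Unit clause (B) forces B = 1.
Unit clause (C') forces C = 0.
Every clause is now satisfied; A is unconstrained.

A: 0; B: 1; C: 0; D: 1; E: 1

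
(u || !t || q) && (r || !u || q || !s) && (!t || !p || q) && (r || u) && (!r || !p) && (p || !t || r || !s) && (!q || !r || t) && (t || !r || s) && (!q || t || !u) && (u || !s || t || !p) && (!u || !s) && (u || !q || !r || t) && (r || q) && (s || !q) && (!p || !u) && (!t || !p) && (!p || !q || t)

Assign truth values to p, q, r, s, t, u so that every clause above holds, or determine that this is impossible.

p ↦ false,  q ↦ false,  r ↦ true,  s ↦ true,  t ↦ false,  u ↦ false

Try r = true.
The clause (!p) is unit, so p = false.
Try q = false.
Try u = false.
The clause (!t) is unit, so t = false.
The clause (s) is unit, so s = true.
This assignment satisfies each clause.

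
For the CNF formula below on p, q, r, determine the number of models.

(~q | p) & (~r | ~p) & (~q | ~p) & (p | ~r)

There are 2^3 = 8 truth assignments over (p, q, r).
Split on q. With q = 1, the clauses containing q are satisfied and ~q drops from the rest; 0 of the 2^2 = 4 assignments to the other variables satisfy what remains.
With q = 0, by the same count on the reduced clause set, 2 assignments work.
(One model: p=F, q=F, r=F.)
Total: 0 + 2 = 2.

2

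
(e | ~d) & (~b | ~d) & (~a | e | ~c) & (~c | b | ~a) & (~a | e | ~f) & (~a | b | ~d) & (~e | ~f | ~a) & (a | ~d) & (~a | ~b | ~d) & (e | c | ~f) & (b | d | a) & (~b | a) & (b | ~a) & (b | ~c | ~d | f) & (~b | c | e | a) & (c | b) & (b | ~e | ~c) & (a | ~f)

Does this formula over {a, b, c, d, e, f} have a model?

Try e = 1.
Try b = 1.
The clause (~d) is unit, so d = 0.
The clause (a) is unit, so a = 1.
The clause (~f) is unit, so f = 0.
All clauses hold; c can take either value.
A satisfying assignment: a ↦ 1, b ↦ 1, c ↦ 1, d ↦ 0, e ↦ 1, f ↦ 0.

Satisfiable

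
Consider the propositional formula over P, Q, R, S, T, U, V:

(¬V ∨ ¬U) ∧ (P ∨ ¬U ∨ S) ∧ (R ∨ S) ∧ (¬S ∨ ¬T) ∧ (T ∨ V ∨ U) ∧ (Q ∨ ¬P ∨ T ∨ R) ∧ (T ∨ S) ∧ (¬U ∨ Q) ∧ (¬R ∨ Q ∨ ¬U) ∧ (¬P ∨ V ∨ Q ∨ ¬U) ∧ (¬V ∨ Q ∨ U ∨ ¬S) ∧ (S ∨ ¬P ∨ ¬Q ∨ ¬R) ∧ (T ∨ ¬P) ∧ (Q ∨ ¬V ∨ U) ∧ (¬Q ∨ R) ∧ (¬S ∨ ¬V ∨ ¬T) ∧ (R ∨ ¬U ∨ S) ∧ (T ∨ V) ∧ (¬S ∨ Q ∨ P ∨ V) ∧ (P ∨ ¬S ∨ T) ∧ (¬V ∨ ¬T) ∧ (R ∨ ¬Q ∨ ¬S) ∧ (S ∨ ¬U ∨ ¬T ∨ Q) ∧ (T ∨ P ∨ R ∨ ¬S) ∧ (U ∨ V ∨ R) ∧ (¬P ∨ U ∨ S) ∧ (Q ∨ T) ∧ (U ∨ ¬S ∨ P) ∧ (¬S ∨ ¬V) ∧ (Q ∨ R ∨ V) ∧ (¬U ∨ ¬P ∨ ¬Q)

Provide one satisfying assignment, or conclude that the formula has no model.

P=False,  Q=True,  R=True,  S=False,  T=True,  U=False,  V=False

Try V = False.
From the singleton clause (T), T = True.
From the singleton clause (¬S), S = False.
From the singleton clause (R), R = True.
Try P = False.
From the singleton clause (¬U), U = False.
All clauses hold; Q can take either value.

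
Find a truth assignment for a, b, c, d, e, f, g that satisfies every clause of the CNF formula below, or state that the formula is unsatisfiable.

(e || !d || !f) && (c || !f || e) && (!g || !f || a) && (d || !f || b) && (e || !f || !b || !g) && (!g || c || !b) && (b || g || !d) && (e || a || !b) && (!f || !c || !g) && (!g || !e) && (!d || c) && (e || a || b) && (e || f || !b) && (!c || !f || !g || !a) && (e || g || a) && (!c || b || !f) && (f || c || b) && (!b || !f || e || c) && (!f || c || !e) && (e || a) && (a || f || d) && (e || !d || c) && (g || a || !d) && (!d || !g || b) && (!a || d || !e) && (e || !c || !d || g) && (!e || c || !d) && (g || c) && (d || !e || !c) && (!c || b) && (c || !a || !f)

Suppose g = false.
Unit clause (c) forces c = true.
Unit clause (b) forces b = true.
Suppose e = true.
Unit clause (d) forces d = true.
Unit clause (a) forces a = true.
Every clause is now satisfied; f is unconstrained.

a=true; b=true; c=true; d=true; e=true; f=true; g=false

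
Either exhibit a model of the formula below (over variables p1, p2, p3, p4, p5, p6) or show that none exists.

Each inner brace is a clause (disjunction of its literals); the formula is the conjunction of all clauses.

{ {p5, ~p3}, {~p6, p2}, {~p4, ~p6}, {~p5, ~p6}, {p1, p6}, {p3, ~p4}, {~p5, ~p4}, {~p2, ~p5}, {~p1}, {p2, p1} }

p1=0, p2=1, p3=0, p4=0, p5=0, p6=1

From the singleton clause (~p1), p1 = 0.
From the singleton clause (p6), p6 = 1.
From the singleton clause (p2), p2 = 1.
From the singleton clause (~p4), p4 = 0.
From the singleton clause (~p5), p5 = 0.
From the singleton clause (~p3), p3 = 0.
All clauses are satisfied.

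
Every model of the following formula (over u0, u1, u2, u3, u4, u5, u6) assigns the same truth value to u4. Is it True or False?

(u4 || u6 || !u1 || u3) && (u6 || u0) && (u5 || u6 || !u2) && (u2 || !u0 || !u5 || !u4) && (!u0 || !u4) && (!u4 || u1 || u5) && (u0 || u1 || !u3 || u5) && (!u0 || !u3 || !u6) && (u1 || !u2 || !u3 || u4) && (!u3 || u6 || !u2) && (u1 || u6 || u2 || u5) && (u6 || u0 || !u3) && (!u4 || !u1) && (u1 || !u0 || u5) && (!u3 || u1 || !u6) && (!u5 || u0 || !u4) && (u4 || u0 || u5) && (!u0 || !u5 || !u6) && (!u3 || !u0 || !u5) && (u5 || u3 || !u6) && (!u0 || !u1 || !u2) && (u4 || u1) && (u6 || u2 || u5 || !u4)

False

Suppose u4 = true.
The clause (!u0) is unit, so u0 = false.
The clause (u6) is unit, so u6 = true.
The clause (!u1) is unit, so u1 = false.
The clause (u5) is unit, so u5 = true.
Now (!u5) is unsatisfied and unit — conflict.
So every satisfying assignment has u4 = False.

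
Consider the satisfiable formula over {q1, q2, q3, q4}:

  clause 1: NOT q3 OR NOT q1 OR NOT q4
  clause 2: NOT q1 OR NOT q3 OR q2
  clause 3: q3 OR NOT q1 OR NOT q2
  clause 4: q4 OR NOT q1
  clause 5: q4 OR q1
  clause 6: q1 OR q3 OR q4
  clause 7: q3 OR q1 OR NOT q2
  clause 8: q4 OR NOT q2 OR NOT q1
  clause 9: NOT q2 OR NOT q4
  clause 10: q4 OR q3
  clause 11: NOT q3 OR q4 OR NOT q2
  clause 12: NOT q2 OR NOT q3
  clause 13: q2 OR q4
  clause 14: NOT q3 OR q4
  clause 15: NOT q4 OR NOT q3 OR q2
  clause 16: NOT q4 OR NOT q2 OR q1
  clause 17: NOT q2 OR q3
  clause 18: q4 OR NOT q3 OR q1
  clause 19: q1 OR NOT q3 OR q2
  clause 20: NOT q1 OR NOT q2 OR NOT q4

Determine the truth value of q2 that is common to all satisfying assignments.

False

Suppose q2 = true.
Unit clause (NOT q4) forces q4 = false.
Unit clause (NOT q1) forces q1 = false.
But (q1) is also a unit clause — contradiction.
So every satisfying assignment has q2 = False.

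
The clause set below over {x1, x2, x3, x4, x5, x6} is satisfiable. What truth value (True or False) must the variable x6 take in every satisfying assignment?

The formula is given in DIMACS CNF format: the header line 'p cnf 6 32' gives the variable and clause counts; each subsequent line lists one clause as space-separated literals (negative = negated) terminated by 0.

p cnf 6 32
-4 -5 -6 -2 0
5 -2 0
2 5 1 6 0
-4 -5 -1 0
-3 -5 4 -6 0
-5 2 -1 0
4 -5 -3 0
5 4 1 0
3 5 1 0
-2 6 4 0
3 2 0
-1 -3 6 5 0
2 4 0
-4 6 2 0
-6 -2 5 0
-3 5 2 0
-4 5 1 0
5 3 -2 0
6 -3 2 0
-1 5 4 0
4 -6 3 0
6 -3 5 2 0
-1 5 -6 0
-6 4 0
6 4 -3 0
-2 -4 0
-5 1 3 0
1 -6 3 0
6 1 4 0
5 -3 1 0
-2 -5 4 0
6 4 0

Suppose x6 = False.
(x4) alone gives x4 = True.
(x2) alone gives x2 = True.
Now (¬x2) is unsatisfied and unit — conflict.
So every satisfying assignment has x6 = True.

True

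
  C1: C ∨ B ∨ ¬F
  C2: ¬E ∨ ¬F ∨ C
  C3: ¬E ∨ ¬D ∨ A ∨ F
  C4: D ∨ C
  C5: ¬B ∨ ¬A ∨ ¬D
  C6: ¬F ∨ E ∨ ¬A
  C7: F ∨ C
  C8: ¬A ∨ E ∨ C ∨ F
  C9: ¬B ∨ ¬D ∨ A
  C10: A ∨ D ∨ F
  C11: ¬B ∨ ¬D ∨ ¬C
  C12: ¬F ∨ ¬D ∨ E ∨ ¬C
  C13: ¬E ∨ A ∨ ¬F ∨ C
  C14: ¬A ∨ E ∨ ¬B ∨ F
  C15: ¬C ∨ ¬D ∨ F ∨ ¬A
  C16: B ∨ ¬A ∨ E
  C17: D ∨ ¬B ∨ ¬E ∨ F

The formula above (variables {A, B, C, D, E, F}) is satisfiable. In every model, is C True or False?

True

Suppose C = False.
From the singleton clause (D), D = True.
From the singleton clause (F), F = True.
From the singleton clause (B), B = True.
From the singleton clause (¬E), E = False.
From the singleton clause (¬A), A = False.
Now (A) is unsatisfied and unit — conflict.
So every satisfying assignment has C = True.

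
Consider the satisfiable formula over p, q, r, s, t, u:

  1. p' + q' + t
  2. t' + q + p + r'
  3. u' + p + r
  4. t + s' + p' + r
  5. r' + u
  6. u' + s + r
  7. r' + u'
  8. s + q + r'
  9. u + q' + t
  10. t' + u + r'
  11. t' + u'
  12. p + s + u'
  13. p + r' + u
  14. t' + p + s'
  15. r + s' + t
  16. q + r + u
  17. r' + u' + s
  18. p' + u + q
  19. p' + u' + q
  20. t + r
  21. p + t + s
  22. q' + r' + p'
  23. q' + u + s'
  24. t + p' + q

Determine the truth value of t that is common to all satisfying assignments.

True

Suppose t = 0.
The clause (r) is unit, so r = 1.
The clause (u) is unit, so u = 1.
But (u') is also a unit clause — contradiction.
So every satisfying assignment has t = True.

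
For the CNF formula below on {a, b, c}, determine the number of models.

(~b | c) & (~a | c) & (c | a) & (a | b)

There are 2^3 = 8 truth assignments over (a, b, c).
Check each against the 4 clauses (columns in the order a, b, c):
  F F F  ✗ fails (c | a)
  F F T  ✗ fails (a | b)
  F T F  ✗ fails (~b | c)
  F T T  ✓ satisfies all
  T F F  ✗ fails (~a | c)
  T F T  ✓ satisfies all
  T T F  ✗ fails (~b | c)
  T T T  ✓ satisfies all
3 of the 8 rows are models.

3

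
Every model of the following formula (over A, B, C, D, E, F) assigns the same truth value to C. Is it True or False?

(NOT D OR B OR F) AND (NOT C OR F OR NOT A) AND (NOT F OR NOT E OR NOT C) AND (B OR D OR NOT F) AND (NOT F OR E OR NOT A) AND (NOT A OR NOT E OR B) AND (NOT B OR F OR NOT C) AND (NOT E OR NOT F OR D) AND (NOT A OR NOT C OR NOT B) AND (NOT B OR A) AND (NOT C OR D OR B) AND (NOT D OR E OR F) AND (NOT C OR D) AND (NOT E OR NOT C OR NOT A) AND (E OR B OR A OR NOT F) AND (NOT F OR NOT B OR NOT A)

Suppose C = true.
Unit clause (D) forces D = true.
Branch on B: set B = true.
Unit clause (F) forces F = true.
Unit clause (NOT E) forces E = false.
Unit clause (NOT A) forces A = false.
Now (A) is unsatisfied and unit — conflict.
Undo B and try B = false.
Unit clause (F) forces F = true.
Unit clause (NOT E) forces E = false.
Unit clause (NOT A) forces A = false.
Now (A) is unsatisfied and unit — conflict.
Both values of B lead to a conflict.
So every satisfying assignment has C = False.

False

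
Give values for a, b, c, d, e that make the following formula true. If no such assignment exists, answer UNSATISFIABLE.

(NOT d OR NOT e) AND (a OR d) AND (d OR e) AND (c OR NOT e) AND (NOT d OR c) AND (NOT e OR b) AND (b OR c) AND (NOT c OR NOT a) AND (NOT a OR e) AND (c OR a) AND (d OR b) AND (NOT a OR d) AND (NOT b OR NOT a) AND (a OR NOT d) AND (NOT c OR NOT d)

Branch on d: set d = false.
From the singleton clause (a), a = true.
That conflicts with the unit clause (NOT a).
Backtrack on d: now try d = true.
From the singleton clause (NOT e), e = false.
From the singleton clause (c), c = true.
That conflicts with the unit clause (NOT c).
Either choice for d ends in contradiction.

UNSATISFIABLE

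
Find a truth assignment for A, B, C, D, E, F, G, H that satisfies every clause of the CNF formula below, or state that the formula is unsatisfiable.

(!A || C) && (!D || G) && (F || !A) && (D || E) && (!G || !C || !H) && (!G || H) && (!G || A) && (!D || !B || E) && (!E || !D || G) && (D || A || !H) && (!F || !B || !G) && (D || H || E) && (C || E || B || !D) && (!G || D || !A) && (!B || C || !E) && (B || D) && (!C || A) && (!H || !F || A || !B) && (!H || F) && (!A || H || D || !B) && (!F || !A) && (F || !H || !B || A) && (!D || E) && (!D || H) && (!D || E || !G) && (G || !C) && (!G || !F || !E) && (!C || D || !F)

UNSATISFIABLE

Suppose A = false.
(!G) alone gives G = false.
(!D) alone gives D = false.
(E) alone gives E = true.
(!H) alone gives H = false.
(B) alone gives B = true.
(C) alone gives C = true.
That conflicts with the unit clause (!C).
Backtrack on A: now try A = true.
(C) alone gives C = true.
(F) alone gives F = true.
That conflicts with the unit clause (!F).
Either choice for A ends in contradiction.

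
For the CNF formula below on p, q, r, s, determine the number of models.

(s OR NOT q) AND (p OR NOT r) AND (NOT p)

There are 2^4 = 16 truth assignments over (p, q, r, s).
Check each against the 3 clauses (columns in the order p, q, r, s):
  F F F F  ✓ satisfies all
  F F F T  ✓ satisfies all
  F F T F  ✗ fails (p OR NOT r)
  F F T T  ✗ fails (p OR NOT r)
  F T F F  ✗ fails (s OR NOT q)
  F T F T  ✓ satisfies all
  F T T F  ✗ fails (s OR NOT q)
  F T T T  ✗ fails (p OR NOT r)
  T F F F  ✗ fails (NOT p)
  T F F T  ✗ fails (NOT p)
  T F T F  ✗ fails (NOT p)
  T F T T  ✗ fails (NOT p)
  T T F F  ✗ fails (s OR NOT q)
  T T F T  ✗ fails (NOT p)
  T T T F  ✗ fails (s OR NOT q)
  T T T T  ✗ fails (NOT p)
3 of the 16 rows are models.

3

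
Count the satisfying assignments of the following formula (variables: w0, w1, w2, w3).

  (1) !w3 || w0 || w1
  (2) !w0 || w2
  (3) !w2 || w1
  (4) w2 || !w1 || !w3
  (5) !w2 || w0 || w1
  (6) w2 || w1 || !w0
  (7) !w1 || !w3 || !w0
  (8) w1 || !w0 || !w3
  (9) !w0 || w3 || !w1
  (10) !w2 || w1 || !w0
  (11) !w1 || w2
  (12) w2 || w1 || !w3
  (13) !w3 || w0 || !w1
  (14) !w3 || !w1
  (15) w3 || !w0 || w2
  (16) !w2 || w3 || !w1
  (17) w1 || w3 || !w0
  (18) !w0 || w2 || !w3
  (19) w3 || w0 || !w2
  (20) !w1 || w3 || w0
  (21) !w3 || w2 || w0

1

There are 2^4 = 16 truth assignments over (w0, w1, w2, w3).
Check each against the 21 clauses (columns in the order w0, w1, w2, w3):
  F F F F  ✓ satisfies all
  F F F T  ✗ fails (!w3 || w0 || w1)
  F F T F  ✗ fails (!w2 || w1)
  F F T T  ✗ fails (!w3 || w0 || w1)
  F T F F  ✗ fails (!w1 || w2)
  F T F T  ✗ fails (w2 || !w1 || !w3)
  F T T F  ✗ fails (!w2 || w3 || !w1)
  F T T T  ✗ fails (!w3 || w0 || !w1)
  T F F F  ✗ fails (!w0 || w2)
  T F F T  ✗ fails (!w0 || w2)
  T F T F  ✗ fails (!w2 || w1)
  T F T T  ✗ fails (!w2 || w1)
  T T F F  ✗ fails (!w0 || w2)
  T T F T  ✗ fails (!w0 || w2)
  T T T F  ✗ fails (!w0 || w3 || !w1)
  T T T T  ✗ fails (!w1 || !w3 || !w0)
1 of the 16 rows is a model.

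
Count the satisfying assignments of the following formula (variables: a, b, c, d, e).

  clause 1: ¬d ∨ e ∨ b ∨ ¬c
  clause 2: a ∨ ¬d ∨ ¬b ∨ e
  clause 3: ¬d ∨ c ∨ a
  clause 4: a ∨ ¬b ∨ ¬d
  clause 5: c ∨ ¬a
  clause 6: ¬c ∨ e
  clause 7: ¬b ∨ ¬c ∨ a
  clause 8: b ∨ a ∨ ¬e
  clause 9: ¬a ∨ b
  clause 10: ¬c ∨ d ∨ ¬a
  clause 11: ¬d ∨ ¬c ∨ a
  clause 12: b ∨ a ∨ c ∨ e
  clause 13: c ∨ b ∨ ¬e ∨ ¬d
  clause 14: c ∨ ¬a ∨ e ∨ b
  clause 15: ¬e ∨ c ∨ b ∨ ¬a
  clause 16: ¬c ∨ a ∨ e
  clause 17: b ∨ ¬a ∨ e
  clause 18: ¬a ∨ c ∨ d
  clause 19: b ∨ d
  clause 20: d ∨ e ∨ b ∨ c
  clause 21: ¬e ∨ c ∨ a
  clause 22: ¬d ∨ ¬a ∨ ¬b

There are 2^5 = 32 truth assignments over (a, b, c, d, e).
Split on b. With b = True, the clauses containing b are satisfied and ¬b drops from the rest; 1 of the 2^4 = 16 assignments to the other variables satisfy what remains.
With b = False, by the same count on the reduced clause set, 0 assignments work.
Total: 1 + 0 = 1.

1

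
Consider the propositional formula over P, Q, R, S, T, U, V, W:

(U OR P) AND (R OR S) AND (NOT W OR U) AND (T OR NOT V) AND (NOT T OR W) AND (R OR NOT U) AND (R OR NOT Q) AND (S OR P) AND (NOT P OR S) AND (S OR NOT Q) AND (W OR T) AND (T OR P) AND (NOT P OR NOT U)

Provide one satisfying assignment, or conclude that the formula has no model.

Branch on U: set U = true.
(R) alone gives R = true.
(NOT P) alone gives P = false.
(S) alone gives S = true.
(T) alone gives T = true.
(W) alone gives W = true.
Every clause is now satisfied; Q, V are unconstrained.

P ↦ false, Q ↦ true, R ↦ true, S ↦ true, T ↦ true, U ↦ true, V ↦ true, W ↦ true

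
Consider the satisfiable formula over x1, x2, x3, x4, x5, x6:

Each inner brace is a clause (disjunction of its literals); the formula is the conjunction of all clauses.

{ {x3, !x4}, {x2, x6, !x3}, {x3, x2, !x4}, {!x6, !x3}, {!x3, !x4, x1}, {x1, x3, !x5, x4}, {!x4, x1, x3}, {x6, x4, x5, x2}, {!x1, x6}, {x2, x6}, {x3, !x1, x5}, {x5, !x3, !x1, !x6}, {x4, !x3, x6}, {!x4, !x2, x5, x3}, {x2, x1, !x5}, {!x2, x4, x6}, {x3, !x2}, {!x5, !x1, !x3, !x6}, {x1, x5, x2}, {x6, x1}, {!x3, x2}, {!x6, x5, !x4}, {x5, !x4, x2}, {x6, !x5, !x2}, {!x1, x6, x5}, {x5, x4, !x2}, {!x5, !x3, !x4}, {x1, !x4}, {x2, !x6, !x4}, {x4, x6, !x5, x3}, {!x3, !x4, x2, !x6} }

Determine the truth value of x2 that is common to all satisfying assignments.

Suppose x2 = true.
The clause (x3) is unit, so x3 = true.
The clause (!x6) is unit, so x6 = false.
The clause (!x1) is unit, so x1 = false.
Now (x1) is unsatisfied and unit — conflict.
So every satisfying assignment has x2 = False.

False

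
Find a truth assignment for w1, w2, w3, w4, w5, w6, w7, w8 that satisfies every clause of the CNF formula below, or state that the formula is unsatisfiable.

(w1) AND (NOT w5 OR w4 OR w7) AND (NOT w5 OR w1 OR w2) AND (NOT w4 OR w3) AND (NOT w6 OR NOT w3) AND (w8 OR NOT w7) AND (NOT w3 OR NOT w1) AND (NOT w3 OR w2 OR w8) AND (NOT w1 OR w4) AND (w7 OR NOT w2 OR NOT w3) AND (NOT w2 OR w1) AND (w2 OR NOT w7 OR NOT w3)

(w1) alone gives w1 = true.
(NOT w3) alone gives w3 = false.
(NOT w4) alone gives w4 = false.
Now (w4) is unsatisfied and unit — conflict.

UNSATISFIABLE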